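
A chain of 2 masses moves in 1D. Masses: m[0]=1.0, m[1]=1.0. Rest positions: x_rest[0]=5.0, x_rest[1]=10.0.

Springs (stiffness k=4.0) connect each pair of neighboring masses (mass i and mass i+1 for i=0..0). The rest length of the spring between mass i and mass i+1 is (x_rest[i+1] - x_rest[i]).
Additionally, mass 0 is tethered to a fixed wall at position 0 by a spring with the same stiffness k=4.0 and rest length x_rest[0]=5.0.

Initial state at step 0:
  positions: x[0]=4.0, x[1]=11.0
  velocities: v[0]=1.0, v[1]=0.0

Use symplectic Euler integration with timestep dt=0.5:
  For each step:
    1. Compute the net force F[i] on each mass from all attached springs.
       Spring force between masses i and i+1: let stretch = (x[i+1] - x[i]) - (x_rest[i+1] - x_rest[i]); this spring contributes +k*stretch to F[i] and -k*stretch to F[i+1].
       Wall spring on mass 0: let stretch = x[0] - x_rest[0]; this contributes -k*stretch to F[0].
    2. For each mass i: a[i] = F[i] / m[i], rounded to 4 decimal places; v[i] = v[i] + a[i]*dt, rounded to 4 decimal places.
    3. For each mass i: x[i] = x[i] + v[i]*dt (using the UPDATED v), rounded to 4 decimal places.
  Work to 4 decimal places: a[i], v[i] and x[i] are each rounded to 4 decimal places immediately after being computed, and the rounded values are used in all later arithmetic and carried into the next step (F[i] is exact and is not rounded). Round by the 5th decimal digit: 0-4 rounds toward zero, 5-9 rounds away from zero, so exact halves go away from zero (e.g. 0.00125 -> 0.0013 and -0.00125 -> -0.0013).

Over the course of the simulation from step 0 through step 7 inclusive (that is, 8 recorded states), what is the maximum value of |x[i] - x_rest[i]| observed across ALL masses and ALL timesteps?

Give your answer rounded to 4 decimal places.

Step 0: x=[4.0000 11.0000] v=[1.0000 0.0000]
Step 1: x=[7.5000 9.0000] v=[7.0000 -4.0000]
Step 2: x=[5.0000 10.5000] v=[-5.0000 3.0000]
Step 3: x=[3.0000 11.5000] v=[-4.0000 2.0000]
Step 4: x=[6.5000 9.0000] v=[7.0000 -5.0000]
Step 5: x=[6.0000 9.0000] v=[-1.0000 0.0000]
Step 6: x=[2.5000 11.0000] v=[-7.0000 4.0000]
Step 7: x=[5.0000 9.5000] v=[5.0000 -3.0000]
Max displacement = 2.5000

Answer: 2.5000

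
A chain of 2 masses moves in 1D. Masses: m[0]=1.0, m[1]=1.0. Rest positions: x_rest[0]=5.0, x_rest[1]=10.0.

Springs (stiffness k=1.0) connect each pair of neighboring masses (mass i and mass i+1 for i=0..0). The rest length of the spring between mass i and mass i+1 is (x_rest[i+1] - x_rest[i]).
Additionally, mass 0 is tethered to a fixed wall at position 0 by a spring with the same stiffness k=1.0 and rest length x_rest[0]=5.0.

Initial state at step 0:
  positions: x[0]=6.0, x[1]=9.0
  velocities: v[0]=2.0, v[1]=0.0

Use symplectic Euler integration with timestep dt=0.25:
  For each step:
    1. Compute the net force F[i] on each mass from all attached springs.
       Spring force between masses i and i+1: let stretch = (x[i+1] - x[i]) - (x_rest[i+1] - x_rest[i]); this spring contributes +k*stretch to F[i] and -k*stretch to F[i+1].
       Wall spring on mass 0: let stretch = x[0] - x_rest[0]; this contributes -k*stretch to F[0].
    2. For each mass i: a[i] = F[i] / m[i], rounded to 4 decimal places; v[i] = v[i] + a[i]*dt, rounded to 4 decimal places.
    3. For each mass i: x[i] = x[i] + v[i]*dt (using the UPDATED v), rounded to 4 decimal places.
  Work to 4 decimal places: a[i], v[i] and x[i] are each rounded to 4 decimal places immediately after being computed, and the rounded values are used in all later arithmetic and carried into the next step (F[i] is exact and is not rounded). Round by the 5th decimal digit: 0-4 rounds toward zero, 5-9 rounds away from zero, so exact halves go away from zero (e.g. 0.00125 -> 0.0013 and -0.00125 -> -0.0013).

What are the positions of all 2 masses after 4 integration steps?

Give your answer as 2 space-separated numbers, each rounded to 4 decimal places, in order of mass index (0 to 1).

Step 0: x=[6.0000 9.0000] v=[2.0000 0.0000]
Step 1: x=[6.3125 9.1250] v=[1.2500 0.5000]
Step 2: x=[6.4063 9.3867] v=[0.3750 1.0469]
Step 3: x=[6.2859 9.7747] v=[-0.4815 1.5518]
Step 4: x=[5.9907 10.2571] v=[-1.1808 1.9296]

Answer: 5.9907 10.2571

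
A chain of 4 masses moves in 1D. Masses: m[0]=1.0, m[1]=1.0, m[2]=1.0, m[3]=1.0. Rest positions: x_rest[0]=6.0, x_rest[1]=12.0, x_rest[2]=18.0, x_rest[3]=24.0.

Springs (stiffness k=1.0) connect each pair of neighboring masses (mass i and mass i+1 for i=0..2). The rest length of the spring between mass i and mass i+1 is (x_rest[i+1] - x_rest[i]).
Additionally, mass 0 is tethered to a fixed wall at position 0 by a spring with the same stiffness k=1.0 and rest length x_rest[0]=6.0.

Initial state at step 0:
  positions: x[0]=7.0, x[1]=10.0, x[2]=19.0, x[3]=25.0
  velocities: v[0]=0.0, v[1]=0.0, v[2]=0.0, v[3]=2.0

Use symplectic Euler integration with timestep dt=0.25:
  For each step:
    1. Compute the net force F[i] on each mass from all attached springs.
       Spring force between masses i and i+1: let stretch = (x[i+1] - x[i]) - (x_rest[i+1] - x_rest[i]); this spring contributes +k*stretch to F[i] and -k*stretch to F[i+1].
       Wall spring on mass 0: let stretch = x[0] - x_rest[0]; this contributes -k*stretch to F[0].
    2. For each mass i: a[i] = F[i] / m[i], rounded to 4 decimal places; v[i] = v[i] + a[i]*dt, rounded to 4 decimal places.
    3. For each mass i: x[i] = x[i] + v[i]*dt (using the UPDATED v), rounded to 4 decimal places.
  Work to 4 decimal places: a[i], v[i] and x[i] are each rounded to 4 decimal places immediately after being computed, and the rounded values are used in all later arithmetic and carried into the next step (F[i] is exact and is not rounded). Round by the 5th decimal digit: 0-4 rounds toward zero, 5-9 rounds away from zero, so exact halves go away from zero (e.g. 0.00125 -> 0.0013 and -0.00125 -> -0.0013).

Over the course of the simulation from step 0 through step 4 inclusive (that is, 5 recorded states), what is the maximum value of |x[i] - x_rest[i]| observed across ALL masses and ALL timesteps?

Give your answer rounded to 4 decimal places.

Step 0: x=[7.0000 10.0000 19.0000 25.0000] v=[0.0000 0.0000 0.0000 2.0000]
Step 1: x=[6.7500 10.3750 18.8125 25.5000] v=[-1.0000 1.5000 -0.7500 2.0000]
Step 2: x=[6.3047 11.0508 18.5156 25.9570] v=[-1.7813 2.7031 -1.1875 1.8281]
Step 3: x=[5.7620 11.8965 18.2173 26.3240] v=[-2.1710 3.3828 -1.1934 1.4678]
Step 4: x=[5.2425 12.7539 18.0306 26.5593] v=[-2.0779 3.4294 -0.7469 0.9411]
Max displacement = 2.5593

Answer: 2.5593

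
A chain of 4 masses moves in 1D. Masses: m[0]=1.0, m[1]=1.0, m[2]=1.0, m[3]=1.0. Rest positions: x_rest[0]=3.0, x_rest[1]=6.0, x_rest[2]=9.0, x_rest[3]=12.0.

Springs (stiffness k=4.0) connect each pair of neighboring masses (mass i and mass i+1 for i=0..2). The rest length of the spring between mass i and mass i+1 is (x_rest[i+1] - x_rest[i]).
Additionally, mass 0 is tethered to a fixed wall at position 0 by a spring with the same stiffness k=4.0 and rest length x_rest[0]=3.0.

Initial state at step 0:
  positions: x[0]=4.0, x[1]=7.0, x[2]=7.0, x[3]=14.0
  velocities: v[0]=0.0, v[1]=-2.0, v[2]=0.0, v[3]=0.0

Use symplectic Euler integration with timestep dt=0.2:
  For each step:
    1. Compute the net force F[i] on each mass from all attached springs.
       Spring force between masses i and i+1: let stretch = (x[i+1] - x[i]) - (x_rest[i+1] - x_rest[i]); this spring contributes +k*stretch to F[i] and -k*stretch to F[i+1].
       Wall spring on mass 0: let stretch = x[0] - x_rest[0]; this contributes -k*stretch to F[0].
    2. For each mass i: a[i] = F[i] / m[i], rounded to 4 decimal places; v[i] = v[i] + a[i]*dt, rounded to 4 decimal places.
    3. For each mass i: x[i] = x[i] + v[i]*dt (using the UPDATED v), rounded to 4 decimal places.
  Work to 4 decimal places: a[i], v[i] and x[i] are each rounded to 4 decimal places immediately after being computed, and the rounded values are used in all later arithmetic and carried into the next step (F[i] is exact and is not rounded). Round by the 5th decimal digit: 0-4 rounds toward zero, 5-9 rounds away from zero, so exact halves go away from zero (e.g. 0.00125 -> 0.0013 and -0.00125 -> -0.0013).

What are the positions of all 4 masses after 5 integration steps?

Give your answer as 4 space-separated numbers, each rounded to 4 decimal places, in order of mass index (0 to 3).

Step 0: x=[4.0000 7.0000 7.0000 14.0000] v=[0.0000 -2.0000 0.0000 0.0000]
Step 1: x=[3.8400 6.1200 8.1200 13.3600] v=[-0.8000 -4.4000 5.6000 -3.2000]
Step 2: x=[3.4304 5.1952 9.7584 12.3616] v=[-2.0480 -4.6240 8.1920 -4.9920]
Step 3: x=[2.7543 4.7181 11.0832 11.4267] v=[-3.3805 -2.3853 6.6240 -4.6746]
Step 4: x=[1.9517 4.9452 11.4445 10.9168] v=[-4.0129 1.1357 1.8067 -2.5494]
Step 5: x=[1.3158 5.7333 10.6815 10.9714] v=[-3.1795 3.9403 -3.8149 0.2728]

Answer: 1.3158 5.7333 10.6815 10.9714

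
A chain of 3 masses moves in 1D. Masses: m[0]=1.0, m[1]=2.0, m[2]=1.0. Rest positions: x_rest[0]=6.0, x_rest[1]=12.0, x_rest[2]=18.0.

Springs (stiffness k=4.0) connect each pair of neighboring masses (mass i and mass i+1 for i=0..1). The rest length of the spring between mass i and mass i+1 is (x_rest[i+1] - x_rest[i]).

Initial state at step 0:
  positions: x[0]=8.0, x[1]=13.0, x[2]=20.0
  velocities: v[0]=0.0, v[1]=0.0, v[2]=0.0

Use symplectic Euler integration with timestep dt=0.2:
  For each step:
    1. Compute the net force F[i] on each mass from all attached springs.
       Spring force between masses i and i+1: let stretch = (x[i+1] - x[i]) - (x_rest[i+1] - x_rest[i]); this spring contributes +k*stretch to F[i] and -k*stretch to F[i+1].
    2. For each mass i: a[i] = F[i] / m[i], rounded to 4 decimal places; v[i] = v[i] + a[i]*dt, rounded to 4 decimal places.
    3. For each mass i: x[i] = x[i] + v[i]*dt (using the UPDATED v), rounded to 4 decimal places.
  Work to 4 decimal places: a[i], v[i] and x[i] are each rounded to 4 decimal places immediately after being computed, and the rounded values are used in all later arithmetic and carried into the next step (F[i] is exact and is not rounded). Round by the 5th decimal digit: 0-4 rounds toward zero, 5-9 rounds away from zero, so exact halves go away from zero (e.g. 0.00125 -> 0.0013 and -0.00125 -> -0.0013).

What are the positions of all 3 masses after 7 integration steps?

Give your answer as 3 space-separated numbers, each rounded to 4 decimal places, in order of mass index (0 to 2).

Step 0: x=[8.0000 13.0000 20.0000] v=[0.0000 0.0000 0.0000]
Step 1: x=[7.8400 13.1600 19.8400] v=[-0.8000 0.8000 -0.8000]
Step 2: x=[7.5712 13.4288 19.5712] v=[-1.3440 1.3440 -1.3440]
Step 3: x=[7.2796 13.7204 19.2796] v=[-1.4579 1.4579 -1.4579]
Step 4: x=[7.0585 13.9415 19.0585] v=[-1.1053 1.1053 -1.1053]
Step 5: x=[6.9787 14.0213 18.9787] v=[-0.3989 0.3989 -0.3989]
Step 6: x=[7.0657 13.9343 19.0657] v=[0.4352 -0.4352 0.4352]
Step 7: x=[7.2917 13.7083 19.2917] v=[1.1301 -1.1301 1.1301]

Answer: 7.2917 13.7083 19.2917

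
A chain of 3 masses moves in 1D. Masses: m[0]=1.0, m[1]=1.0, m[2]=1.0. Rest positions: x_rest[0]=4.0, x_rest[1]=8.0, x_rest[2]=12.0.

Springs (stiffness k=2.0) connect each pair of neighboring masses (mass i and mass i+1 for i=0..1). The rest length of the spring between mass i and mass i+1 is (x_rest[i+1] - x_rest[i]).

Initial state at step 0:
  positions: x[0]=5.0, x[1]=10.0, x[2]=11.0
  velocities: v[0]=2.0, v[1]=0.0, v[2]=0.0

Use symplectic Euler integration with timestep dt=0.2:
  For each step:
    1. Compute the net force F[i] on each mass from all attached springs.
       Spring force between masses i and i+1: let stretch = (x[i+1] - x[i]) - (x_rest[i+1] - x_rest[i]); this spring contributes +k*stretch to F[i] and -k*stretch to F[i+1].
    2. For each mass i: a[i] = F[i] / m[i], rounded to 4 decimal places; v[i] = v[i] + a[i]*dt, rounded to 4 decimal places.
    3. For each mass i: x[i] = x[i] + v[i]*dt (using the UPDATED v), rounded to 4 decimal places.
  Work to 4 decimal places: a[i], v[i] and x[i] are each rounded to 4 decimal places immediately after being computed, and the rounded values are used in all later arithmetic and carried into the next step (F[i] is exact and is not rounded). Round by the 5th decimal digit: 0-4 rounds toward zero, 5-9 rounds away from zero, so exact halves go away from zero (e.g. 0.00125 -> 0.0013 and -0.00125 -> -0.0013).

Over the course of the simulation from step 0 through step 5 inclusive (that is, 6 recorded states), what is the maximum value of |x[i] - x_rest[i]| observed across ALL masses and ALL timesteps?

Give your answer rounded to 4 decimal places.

Answer: 2.7642

Derivation:
Step 0: x=[5.0000 10.0000 11.0000] v=[2.0000 0.0000 0.0000]
Step 1: x=[5.4800 9.6800 11.2400] v=[2.4000 -1.6000 1.2000]
Step 2: x=[5.9760 9.1488 11.6752] v=[2.4800 -2.6560 2.1760]
Step 3: x=[6.4058 8.5659 12.2283] v=[2.1491 -2.9146 2.7654]
Step 4: x=[6.6884 8.1032 12.8084] v=[1.4131 -2.3137 2.9004]
Step 5: x=[6.7642 7.9037 13.3321] v=[0.3790 -0.9975 2.6183]
Max displacement = 2.7642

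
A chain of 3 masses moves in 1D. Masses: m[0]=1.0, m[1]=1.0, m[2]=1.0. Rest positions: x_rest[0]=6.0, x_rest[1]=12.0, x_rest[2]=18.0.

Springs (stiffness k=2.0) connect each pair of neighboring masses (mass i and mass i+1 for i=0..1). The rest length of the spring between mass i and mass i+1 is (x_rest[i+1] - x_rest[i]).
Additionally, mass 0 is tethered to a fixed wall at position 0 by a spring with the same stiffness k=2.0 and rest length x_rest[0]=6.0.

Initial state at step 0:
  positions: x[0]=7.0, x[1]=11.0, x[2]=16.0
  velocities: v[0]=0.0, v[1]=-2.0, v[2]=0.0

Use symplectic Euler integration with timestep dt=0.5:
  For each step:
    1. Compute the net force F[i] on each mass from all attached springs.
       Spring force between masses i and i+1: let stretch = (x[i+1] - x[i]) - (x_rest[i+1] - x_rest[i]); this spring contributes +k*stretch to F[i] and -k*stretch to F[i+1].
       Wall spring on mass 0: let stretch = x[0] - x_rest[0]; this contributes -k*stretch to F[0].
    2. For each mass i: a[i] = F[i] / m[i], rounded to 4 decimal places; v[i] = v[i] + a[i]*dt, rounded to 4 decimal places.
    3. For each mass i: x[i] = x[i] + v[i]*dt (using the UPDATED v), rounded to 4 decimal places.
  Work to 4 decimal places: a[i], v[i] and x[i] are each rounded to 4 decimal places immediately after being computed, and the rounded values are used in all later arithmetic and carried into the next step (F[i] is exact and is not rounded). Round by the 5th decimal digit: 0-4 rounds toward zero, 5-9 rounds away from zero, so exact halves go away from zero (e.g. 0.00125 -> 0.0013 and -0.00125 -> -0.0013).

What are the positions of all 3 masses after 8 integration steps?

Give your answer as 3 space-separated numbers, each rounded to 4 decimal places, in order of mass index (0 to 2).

Answer: 5.9259 12.3399 18.4180

Derivation:
Step 0: x=[7.0000 11.0000 16.0000] v=[0.0000 -2.0000 0.0000]
Step 1: x=[5.5000 10.5000 16.5000] v=[-3.0000 -1.0000 1.0000]
Step 2: x=[3.7500 10.5000 17.0000] v=[-3.5000 0.0000 1.0000]
Step 3: x=[3.5000 10.3750 17.2500] v=[-0.5000 -0.2500 0.5000]
Step 4: x=[4.9375 10.2500 17.0625] v=[2.8750 -0.2500 -0.3750]
Step 5: x=[6.5625 10.8750 16.4688] v=[3.2500 1.2500 -1.1875]
Step 6: x=[7.0625 12.1407 16.0782] v=[1.0000 2.5313 -0.7813]
Step 7: x=[6.5704 12.8360 16.7188] v=[-0.9843 1.3906 1.2812]
Step 8: x=[5.9259 12.3399 18.4180] v=[-1.2891 -0.9922 3.3984]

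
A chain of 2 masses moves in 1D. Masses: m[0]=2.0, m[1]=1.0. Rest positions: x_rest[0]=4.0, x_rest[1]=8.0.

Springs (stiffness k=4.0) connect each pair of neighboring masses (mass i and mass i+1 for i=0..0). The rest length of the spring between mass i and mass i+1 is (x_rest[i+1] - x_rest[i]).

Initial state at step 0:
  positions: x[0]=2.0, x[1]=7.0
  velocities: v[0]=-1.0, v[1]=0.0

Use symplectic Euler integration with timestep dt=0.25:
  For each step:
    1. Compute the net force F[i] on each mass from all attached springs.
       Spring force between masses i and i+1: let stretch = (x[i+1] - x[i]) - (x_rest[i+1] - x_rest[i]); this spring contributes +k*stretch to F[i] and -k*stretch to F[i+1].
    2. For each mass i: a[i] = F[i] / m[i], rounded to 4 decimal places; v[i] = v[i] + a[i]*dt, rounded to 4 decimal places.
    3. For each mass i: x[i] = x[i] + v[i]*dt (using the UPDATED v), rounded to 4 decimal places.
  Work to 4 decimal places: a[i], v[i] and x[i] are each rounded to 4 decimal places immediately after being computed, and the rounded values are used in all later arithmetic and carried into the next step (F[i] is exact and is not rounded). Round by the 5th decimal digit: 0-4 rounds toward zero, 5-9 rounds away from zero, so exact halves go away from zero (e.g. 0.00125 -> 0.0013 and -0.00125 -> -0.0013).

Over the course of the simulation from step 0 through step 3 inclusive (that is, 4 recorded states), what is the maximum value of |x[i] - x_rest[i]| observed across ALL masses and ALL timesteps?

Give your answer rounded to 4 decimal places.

Answer: 2.2929

Derivation:
Step 0: x=[2.0000 7.0000] v=[-1.0000 0.0000]
Step 1: x=[1.8750 6.7500] v=[-0.5000 -1.0000]
Step 2: x=[1.8594 6.2813] v=[-0.0625 -1.8750]
Step 3: x=[1.8965 5.7071] v=[0.1485 -2.2969]
Max displacement = 2.2929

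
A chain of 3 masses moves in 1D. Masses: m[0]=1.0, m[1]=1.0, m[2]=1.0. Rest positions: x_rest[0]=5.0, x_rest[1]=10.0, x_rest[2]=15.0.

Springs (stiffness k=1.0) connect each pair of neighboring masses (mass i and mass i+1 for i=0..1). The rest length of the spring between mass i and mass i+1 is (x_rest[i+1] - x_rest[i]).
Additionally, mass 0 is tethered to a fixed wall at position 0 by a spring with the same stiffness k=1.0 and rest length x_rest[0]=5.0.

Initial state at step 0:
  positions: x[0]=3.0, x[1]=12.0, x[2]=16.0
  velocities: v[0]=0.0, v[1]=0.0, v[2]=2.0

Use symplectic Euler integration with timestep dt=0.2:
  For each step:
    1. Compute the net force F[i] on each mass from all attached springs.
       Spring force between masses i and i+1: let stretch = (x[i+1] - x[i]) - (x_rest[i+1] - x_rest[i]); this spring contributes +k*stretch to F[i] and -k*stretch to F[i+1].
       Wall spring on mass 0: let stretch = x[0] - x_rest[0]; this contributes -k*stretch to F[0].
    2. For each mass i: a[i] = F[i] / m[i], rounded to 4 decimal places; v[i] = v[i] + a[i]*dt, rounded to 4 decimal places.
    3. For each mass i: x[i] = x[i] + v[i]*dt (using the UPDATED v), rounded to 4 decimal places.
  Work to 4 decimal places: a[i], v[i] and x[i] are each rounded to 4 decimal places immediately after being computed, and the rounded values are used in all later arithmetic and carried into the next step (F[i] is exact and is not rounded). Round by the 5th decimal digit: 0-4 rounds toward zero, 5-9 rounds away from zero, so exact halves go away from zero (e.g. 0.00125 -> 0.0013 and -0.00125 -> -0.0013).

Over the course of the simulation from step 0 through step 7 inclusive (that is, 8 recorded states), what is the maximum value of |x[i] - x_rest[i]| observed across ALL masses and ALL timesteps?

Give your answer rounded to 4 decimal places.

Step 0: x=[3.0000 12.0000 16.0000] v=[0.0000 0.0000 2.0000]
Step 1: x=[3.2400 11.8000 16.4400] v=[1.2000 -1.0000 2.2000]
Step 2: x=[3.6928 11.4432 16.8944] v=[2.2640 -1.7840 2.2720]
Step 3: x=[4.3079 10.9944 17.3308] v=[3.0755 -2.2438 2.1818]
Step 4: x=[5.0181 10.5316 17.7137] v=[3.5512 -2.3138 1.9145]
Step 5: x=[5.7482 10.1356 18.0093] v=[3.6503 -1.9801 1.4781]
Step 6: x=[6.4238 9.8790 18.1900] v=[3.3781 -1.2828 0.9034]
Step 7: x=[6.9807 9.8167 18.2382] v=[2.7844 -0.3116 0.2412]
Max displacement = 3.2382

Answer: 3.2382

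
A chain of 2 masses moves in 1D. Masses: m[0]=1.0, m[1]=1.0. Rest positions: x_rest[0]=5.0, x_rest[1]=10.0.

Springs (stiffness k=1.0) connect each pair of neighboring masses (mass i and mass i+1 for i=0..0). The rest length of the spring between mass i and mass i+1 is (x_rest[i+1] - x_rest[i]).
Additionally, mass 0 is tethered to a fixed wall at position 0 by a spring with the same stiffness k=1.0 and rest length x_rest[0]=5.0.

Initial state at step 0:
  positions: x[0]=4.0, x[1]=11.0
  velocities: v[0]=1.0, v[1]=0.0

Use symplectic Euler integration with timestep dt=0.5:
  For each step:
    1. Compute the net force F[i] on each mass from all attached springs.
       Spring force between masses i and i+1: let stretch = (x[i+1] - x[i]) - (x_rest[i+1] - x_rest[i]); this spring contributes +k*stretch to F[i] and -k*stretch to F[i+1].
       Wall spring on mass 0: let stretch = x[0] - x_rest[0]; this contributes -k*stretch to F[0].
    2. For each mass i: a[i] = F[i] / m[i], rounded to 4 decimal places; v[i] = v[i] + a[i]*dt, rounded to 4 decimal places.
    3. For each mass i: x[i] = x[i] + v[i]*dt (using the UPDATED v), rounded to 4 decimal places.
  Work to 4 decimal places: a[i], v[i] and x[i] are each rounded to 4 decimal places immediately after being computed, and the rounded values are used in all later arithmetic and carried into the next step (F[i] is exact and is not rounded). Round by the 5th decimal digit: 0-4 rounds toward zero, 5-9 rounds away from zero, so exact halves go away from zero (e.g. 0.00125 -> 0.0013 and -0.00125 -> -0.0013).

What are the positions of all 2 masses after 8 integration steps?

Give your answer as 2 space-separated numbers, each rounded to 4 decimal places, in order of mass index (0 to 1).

Answer: 4.4120 10.6452

Derivation:
Step 0: x=[4.0000 11.0000] v=[1.0000 0.0000]
Step 1: x=[5.2500 10.5000] v=[2.5000 -1.0000]
Step 2: x=[6.5000 9.9375] v=[2.5000 -1.1250]
Step 3: x=[6.9844 9.7656] v=[0.9688 -0.3438]
Step 4: x=[6.4180 10.1484] v=[-1.1328 0.7656]
Step 5: x=[5.1797 10.8486] v=[-2.4766 1.4004]
Step 6: x=[4.0637 11.3816] v=[-2.2320 1.0660]
Step 7: x=[3.7613 11.3351] v=[-0.6049 -0.0930]
Step 8: x=[4.4120 10.6452] v=[1.3014 -1.3799]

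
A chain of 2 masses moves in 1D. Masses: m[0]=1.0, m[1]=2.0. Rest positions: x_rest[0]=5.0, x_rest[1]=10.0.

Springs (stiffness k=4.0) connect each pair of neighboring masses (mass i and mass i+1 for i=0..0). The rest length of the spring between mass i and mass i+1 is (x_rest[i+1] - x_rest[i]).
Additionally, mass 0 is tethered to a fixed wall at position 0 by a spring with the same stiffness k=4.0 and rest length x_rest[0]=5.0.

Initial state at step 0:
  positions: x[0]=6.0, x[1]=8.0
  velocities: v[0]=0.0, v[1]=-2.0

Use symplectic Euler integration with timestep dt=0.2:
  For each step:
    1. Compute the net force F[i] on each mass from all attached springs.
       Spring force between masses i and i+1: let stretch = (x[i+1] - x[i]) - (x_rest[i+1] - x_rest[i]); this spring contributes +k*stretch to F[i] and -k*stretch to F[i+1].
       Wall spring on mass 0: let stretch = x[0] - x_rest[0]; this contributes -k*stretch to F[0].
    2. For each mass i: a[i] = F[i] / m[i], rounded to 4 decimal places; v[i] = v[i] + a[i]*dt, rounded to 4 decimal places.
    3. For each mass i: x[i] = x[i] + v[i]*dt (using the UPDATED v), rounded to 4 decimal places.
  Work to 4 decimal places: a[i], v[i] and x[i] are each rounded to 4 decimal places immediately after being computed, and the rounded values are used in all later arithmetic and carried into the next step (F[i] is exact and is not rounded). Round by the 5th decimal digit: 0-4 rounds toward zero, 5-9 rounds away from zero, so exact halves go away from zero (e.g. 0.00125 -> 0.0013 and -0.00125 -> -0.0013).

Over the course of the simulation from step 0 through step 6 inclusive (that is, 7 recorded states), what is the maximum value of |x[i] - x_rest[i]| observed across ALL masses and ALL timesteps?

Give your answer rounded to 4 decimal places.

Step 0: x=[6.0000 8.0000] v=[0.0000 -2.0000]
Step 1: x=[5.3600 7.8400] v=[-3.2000 -0.8000]
Step 2: x=[4.2592 7.8816] v=[-5.5040 0.2080]
Step 3: x=[3.0565 8.0334] v=[-6.0134 0.7590]
Step 4: x=[2.1611 8.1870] v=[-4.4771 0.7682]
Step 5: x=[1.8840 8.2586] v=[-1.3853 0.3578]
Step 6: x=[2.3254 8.2202] v=[2.2072 -0.1920]
Max displacement = 3.1160

Answer: 3.1160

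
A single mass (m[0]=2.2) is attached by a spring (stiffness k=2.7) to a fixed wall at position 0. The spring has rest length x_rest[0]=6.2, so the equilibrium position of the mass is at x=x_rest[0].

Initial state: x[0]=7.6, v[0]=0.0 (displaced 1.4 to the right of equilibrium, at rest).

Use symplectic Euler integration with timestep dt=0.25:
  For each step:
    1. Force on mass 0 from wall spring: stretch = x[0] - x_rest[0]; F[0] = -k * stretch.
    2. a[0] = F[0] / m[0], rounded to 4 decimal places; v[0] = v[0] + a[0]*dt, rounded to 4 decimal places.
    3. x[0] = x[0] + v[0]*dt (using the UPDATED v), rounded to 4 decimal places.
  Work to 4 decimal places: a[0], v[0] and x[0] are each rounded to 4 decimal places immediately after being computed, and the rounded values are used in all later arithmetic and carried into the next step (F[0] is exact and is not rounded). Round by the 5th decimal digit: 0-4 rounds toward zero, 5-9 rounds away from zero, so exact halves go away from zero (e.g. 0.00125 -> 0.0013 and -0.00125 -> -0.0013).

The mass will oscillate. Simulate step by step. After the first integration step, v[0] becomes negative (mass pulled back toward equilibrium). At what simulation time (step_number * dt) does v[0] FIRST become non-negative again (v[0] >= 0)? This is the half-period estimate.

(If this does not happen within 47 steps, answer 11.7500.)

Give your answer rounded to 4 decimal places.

Step 0: x=[7.6000] v=[0.0000]
Step 1: x=[7.4926] v=[-0.4296]
Step 2: x=[7.2861] v=[-0.8262]
Step 3: x=[6.9963] v=[-1.1594]
Step 4: x=[6.6454] v=[-1.4037]
Step 5: x=[6.2603] v=[-1.5404]
Step 6: x=[5.8706] v=[-1.5589]
Step 7: x=[5.5062] v=[-1.4578]
Step 8: x=[5.1950] v=[-1.2449]
Step 9: x=[4.9609] v=[-0.9366]
Step 10: x=[4.8218] v=[-0.5564]
Step 11: x=[4.7884] v=[-0.1336]
Step 12: x=[4.8633] v=[0.2995]
First v>=0 after going negative at step 12, time=3.0000

Answer: 3.0000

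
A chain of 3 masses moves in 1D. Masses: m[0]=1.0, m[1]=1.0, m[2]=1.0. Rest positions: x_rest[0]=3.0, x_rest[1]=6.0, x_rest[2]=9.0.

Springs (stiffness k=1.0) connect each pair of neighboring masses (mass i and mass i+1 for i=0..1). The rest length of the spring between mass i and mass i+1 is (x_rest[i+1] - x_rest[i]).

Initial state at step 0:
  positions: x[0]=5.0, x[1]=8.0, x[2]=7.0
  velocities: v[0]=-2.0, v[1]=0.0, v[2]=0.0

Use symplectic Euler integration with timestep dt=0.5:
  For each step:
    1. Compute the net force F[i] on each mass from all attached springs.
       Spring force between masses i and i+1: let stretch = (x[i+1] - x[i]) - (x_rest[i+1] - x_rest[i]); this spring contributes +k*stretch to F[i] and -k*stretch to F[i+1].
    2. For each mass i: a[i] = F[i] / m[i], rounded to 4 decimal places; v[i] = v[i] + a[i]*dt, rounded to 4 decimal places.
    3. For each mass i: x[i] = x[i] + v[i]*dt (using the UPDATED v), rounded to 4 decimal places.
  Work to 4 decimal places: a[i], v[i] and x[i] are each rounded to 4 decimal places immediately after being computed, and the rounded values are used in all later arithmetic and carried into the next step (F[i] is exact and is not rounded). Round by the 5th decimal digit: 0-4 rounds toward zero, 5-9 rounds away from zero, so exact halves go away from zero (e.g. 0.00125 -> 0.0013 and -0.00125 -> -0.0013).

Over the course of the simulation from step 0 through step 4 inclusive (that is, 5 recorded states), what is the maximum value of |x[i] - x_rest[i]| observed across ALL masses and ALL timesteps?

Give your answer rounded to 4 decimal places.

Step 0: x=[5.0000 8.0000 7.0000] v=[-2.0000 0.0000 0.0000]
Step 1: x=[4.0000 7.0000 8.0000] v=[-2.0000 -2.0000 2.0000]
Step 2: x=[3.0000 5.5000 9.5000] v=[-2.0000 -3.0000 3.0000]
Step 3: x=[1.8750 4.3750 10.7500] v=[-2.2500 -2.2500 2.5000]
Step 4: x=[0.6250 4.2188 11.1563] v=[-2.5000 -0.3125 0.8125]
Max displacement = 2.3750

Answer: 2.3750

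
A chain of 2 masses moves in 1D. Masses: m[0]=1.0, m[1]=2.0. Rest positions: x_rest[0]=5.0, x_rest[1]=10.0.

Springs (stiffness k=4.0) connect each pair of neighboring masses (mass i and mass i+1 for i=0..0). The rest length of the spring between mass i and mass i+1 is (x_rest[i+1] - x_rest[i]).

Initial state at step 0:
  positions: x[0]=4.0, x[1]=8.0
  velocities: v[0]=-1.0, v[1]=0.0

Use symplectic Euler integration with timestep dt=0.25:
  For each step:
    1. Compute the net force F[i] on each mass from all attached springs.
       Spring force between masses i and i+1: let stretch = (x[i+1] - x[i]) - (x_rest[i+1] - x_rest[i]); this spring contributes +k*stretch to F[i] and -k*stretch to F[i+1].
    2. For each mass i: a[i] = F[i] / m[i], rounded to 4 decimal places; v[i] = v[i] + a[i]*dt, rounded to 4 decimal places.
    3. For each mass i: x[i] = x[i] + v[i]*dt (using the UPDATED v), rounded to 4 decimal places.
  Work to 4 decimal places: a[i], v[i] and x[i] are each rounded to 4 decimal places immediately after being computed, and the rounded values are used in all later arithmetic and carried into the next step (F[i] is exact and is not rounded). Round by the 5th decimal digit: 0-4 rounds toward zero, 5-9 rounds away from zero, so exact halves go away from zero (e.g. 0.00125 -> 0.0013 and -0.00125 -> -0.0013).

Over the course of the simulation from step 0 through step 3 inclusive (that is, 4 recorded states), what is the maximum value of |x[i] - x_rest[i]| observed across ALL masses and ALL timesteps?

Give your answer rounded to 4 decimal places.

Step 0: x=[4.0000 8.0000] v=[-1.0000 0.0000]
Step 1: x=[3.5000 8.1250] v=[-2.0000 0.5000]
Step 2: x=[2.9063 8.2969] v=[-2.3750 0.6875]
Step 3: x=[2.4102 8.4200] v=[-1.9844 0.4922]
Max displacement = 2.5898

Answer: 2.5898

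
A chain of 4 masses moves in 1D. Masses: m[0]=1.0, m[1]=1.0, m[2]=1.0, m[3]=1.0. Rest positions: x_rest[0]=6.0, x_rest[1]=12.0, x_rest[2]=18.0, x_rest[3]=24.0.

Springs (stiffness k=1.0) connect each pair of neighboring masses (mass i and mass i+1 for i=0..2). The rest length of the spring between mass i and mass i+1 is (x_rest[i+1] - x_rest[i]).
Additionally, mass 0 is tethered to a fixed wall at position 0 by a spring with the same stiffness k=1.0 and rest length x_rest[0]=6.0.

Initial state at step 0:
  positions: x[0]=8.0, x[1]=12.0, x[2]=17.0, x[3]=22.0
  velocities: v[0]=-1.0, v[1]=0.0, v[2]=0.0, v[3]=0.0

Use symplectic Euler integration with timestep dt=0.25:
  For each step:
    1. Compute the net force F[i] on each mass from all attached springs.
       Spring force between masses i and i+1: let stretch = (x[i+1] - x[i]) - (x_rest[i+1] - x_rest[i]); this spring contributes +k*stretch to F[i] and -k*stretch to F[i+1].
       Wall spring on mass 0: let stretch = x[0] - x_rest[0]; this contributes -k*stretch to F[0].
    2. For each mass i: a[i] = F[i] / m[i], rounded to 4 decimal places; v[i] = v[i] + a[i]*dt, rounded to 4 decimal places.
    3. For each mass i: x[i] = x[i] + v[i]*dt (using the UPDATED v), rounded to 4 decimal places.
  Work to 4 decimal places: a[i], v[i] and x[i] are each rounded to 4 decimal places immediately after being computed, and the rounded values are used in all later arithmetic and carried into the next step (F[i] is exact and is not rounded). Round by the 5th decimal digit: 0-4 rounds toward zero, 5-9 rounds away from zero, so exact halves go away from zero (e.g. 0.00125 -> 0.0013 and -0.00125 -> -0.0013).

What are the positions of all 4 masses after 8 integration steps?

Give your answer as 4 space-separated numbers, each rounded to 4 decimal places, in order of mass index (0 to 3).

Step 0: x=[8.0000 12.0000 17.0000 22.0000] v=[-1.0000 0.0000 0.0000 0.0000]
Step 1: x=[7.5000 12.0625 17.0000 22.0625] v=[-2.0000 0.2500 0.0000 0.2500]
Step 2: x=[6.8164 12.1485 17.0078 22.1836] v=[-2.7344 0.3438 0.0313 0.4844]
Step 3: x=[6.0400 12.2049 17.0354 22.3562] v=[-3.1055 0.2256 0.1104 0.6905]
Step 4: x=[5.2714 12.1779 17.0937 22.5713] v=[-3.0743 -0.1080 0.2330 0.8603]
Step 5: x=[4.6050 12.0265 17.1871 22.8190] v=[-2.6655 -0.6057 0.3735 0.9909]
Step 6: x=[4.1147 11.7338 17.3099 23.0897] v=[-1.9614 -1.1709 0.4913 1.0829]
Step 7: x=[3.8434 11.3134 17.4455 23.3742] v=[-1.0853 -1.6817 0.5422 1.1380]
Step 8: x=[3.7987 10.8094 17.5684 23.6632] v=[-0.1787 -2.0162 0.4914 1.1558]

Answer: 3.7987 10.8094 17.5684 23.6632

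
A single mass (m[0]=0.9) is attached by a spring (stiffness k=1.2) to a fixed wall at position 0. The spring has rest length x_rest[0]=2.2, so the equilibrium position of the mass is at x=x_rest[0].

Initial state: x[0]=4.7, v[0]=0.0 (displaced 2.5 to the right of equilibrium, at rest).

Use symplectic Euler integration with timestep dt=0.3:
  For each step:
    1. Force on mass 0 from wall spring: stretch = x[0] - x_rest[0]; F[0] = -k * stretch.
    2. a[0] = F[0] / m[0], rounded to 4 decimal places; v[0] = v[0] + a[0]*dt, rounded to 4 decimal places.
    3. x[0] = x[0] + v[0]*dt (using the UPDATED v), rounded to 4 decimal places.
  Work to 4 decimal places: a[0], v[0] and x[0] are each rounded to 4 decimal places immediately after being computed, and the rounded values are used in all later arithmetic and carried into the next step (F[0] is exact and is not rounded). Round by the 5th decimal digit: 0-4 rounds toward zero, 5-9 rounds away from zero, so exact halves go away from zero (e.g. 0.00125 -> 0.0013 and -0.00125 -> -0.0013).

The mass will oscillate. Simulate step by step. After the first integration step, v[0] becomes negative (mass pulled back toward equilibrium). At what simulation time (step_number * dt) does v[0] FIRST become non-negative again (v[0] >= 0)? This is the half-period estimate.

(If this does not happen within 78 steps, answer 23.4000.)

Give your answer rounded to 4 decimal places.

Step 0: x=[4.7000] v=[0.0000]
Step 1: x=[4.4000] v=[-1.0000]
Step 2: x=[3.8360] v=[-1.8800]
Step 3: x=[3.0757] v=[-2.5344]
Step 4: x=[2.2103] v=[-2.8847]
Step 5: x=[1.3437] v=[-2.8888]
Step 6: x=[0.5798] v=[-2.5463]
Step 7: x=[0.0103] v=[-1.8982]
Step 8: x=[-0.2964] v=[-1.0223]
Step 9: x=[-0.3035] v=[-0.0238]
Step 10: x=[-0.0102] v=[0.9776]
First v>=0 after going negative at step 10, time=3.0000

Answer: 3.0000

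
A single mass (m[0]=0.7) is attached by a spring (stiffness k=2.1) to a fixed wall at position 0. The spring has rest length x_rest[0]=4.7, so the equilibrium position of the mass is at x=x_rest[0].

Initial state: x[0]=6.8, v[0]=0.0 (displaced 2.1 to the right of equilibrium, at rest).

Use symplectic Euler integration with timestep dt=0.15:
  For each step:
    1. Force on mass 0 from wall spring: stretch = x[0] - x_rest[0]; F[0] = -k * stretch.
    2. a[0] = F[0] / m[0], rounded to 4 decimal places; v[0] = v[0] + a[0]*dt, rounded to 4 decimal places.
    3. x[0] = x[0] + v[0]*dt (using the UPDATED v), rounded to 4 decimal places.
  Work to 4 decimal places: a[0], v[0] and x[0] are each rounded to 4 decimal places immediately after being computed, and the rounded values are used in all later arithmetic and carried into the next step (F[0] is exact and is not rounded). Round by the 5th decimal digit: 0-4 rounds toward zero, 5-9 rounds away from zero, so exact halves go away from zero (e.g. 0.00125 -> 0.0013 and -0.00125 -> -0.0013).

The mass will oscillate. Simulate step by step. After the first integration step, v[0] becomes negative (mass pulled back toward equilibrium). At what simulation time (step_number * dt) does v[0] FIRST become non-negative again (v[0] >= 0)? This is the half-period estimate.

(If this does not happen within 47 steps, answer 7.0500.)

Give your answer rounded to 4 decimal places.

Answer: 1.9500

Derivation:
Step 0: x=[6.8000] v=[0.0000]
Step 1: x=[6.6583] v=[-0.9450]
Step 2: x=[6.3844] v=[-1.8262]
Step 3: x=[5.9968] v=[-2.5842]
Step 4: x=[5.5216] v=[-3.1678]
Step 5: x=[4.9910] v=[-3.5375]
Step 6: x=[4.4407] v=[-3.6685]
Step 7: x=[3.9079] v=[-3.5518]
Step 8: x=[3.4286] v=[-3.1954]
Step 9: x=[3.0351] v=[-2.6233]
Step 10: x=[2.7540] v=[-1.8741]
Step 11: x=[2.6042] v=[-0.9984]
Step 12: x=[2.5959] v=[-0.0553]
Step 13: x=[2.7296] v=[0.8915]
First v>=0 after going negative at step 13, time=1.9500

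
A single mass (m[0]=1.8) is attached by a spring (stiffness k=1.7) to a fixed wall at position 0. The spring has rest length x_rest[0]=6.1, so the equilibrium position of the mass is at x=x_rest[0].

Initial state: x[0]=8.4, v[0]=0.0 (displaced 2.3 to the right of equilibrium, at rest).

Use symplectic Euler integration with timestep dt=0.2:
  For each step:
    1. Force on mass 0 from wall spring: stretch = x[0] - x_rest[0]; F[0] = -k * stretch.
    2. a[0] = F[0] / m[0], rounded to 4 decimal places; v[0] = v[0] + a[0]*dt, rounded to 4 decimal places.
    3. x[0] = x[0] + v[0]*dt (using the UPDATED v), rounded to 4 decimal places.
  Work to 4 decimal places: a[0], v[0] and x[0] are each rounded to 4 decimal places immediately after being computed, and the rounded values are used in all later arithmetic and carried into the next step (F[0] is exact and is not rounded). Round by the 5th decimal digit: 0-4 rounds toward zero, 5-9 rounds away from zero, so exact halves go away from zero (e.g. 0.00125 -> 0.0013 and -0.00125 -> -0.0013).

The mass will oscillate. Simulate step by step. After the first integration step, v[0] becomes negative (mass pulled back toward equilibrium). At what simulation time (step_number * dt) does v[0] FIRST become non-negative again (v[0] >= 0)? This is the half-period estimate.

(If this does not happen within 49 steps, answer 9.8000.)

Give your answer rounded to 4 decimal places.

Step 0: x=[8.4000] v=[0.0000]
Step 1: x=[8.3131] v=[-0.4344]
Step 2: x=[8.1426] v=[-0.8524]
Step 3: x=[7.8950] v=[-1.2382]
Step 4: x=[7.5795] v=[-1.5773]
Step 5: x=[7.2081] v=[-1.8568]
Step 6: x=[6.7949] v=[-2.0661]
Step 7: x=[6.3554] v=[-2.1974]
Step 8: x=[5.9063] v=[-2.2456]
Step 9: x=[5.4645] v=[-2.2090]
Step 10: x=[5.0467] v=[-2.0890]
Step 11: x=[4.6687] v=[-1.8900]
Step 12: x=[4.3448] v=[-1.6196]
Step 13: x=[4.0872] v=[-1.2881]
Step 14: x=[3.9056] v=[-0.9079]
Step 15: x=[3.8069] v=[-0.4934]
Step 16: x=[3.7948] v=[-0.0603]
Step 17: x=[3.8698] v=[0.3751]
First v>=0 after going negative at step 17, time=3.4000

Answer: 3.4000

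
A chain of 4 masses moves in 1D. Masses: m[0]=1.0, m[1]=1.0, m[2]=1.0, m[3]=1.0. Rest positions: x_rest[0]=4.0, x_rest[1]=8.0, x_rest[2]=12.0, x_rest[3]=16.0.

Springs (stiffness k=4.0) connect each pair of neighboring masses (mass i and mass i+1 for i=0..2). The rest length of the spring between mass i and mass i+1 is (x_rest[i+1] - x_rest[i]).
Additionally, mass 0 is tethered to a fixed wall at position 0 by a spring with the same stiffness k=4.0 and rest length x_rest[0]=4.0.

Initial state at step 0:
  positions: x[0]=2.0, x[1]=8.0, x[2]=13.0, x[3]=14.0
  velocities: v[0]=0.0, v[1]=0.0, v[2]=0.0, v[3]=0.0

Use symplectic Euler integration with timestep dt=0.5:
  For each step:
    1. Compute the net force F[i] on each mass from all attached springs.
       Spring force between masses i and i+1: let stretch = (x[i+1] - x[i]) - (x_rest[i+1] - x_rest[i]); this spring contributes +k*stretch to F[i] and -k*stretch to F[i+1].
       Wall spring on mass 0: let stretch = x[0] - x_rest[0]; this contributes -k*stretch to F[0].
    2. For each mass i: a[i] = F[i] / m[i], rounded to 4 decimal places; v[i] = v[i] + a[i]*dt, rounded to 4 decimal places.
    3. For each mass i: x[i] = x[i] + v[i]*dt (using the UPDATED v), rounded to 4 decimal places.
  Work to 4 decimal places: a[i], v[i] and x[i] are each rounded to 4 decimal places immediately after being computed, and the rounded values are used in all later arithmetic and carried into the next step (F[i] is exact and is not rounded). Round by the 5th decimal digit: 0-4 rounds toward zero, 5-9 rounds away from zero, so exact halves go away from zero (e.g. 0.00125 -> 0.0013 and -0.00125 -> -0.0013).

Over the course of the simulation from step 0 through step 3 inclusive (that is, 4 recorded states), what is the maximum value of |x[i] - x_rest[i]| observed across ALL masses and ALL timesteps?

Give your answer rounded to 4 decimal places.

Step 0: x=[2.0000 8.0000 13.0000 14.0000] v=[0.0000 0.0000 0.0000 0.0000]
Step 1: x=[6.0000 7.0000 9.0000 17.0000] v=[8.0000 -2.0000 -8.0000 6.0000]
Step 2: x=[5.0000 7.0000 11.0000 16.0000] v=[-2.0000 0.0000 4.0000 -2.0000]
Step 3: x=[1.0000 9.0000 14.0000 14.0000] v=[-8.0000 4.0000 6.0000 -4.0000]
Max displacement = 3.0000

Answer: 3.0000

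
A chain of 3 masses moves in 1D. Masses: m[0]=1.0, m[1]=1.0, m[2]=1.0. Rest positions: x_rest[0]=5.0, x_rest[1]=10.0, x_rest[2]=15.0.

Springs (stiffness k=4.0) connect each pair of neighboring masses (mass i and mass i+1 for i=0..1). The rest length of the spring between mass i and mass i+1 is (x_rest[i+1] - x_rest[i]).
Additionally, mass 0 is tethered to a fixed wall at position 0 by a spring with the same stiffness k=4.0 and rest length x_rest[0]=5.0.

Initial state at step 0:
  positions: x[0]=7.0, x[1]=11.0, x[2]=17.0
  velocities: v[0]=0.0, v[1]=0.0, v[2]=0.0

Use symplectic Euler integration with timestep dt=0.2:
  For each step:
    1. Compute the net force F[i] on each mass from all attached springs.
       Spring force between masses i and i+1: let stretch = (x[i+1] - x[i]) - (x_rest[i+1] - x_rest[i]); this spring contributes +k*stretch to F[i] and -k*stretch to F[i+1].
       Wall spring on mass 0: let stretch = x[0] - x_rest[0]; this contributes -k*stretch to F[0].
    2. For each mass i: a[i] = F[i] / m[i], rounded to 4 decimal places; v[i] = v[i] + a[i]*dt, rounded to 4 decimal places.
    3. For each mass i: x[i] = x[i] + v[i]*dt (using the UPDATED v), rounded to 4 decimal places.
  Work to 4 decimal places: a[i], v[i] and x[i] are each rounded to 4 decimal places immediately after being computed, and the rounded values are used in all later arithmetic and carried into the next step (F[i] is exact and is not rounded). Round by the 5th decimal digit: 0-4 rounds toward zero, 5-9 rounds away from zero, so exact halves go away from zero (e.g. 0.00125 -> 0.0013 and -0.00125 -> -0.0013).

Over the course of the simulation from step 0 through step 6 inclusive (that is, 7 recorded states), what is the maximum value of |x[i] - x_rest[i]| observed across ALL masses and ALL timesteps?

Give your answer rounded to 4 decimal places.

Answer: 2.0066

Derivation:
Step 0: x=[7.0000 11.0000 17.0000] v=[0.0000 0.0000 0.0000]
Step 1: x=[6.5200 11.3200 16.8400] v=[-2.4000 1.6000 -0.8000]
Step 2: x=[5.7648 11.7552 16.5968] v=[-3.7760 2.1760 -1.2160]
Step 3: x=[5.0457 12.0066 16.3789] v=[-3.5955 1.2570 -1.0893]
Step 4: x=[4.6330 11.8438 16.2615] v=[-2.0633 -0.8139 -0.5871]
Step 5: x=[4.6328 11.2341 16.2372] v=[-0.0011 -3.0484 -0.1213]
Step 6: x=[4.9475 10.3687 16.2124] v=[1.5737 -4.3270 -0.1238]
Max displacement = 2.0066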